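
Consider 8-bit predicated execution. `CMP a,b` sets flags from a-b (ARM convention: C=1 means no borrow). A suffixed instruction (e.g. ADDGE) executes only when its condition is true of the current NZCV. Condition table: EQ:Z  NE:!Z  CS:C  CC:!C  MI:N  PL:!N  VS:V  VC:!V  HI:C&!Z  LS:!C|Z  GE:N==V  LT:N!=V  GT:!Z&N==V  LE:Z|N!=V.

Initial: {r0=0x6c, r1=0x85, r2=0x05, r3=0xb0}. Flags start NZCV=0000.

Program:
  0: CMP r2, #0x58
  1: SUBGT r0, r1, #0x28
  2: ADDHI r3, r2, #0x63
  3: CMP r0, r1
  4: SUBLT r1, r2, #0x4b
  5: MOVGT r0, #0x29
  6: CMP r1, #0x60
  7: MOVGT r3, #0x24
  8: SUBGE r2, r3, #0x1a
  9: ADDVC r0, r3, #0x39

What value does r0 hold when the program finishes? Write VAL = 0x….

VAL = 0x29

0: ✓ CMP  NZCV=1000
1: · SUBGT
2: · ADDHI
3: ✓ CMP  NZCV=1001
4: · SUBLT
5: ✓ MOVGT  r0←0x29
6: ✓ CMP  NZCV=0011
7: · MOVGT
8: · SUBGE
9: · ADDVC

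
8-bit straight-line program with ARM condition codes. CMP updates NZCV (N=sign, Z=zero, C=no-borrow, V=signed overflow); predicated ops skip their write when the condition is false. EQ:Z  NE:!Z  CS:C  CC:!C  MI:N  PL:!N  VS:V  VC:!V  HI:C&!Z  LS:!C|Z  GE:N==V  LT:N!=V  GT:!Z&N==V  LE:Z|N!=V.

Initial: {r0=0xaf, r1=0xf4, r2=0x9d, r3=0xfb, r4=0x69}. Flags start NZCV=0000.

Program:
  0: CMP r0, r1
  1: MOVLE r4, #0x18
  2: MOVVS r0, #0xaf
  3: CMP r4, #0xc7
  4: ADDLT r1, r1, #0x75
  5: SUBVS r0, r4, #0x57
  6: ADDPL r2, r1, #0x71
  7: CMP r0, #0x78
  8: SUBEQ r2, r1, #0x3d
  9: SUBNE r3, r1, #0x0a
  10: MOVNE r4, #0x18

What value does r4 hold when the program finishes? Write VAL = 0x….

0: ✓ CMP  NZCV=1000
1: ✓ MOVLE  r4←0x18
2: · MOVVS
3: ✓ CMP  NZCV=0000
4: · ADDLT
5: · SUBVS
6: ✓ ADDPL  r2←0x65
7: ✓ CMP  NZCV=0011
8: · SUBEQ
9: ✓ SUBNE  r3←0xea
10: ✓ MOVNE  r4←0x18

VAL = 0x18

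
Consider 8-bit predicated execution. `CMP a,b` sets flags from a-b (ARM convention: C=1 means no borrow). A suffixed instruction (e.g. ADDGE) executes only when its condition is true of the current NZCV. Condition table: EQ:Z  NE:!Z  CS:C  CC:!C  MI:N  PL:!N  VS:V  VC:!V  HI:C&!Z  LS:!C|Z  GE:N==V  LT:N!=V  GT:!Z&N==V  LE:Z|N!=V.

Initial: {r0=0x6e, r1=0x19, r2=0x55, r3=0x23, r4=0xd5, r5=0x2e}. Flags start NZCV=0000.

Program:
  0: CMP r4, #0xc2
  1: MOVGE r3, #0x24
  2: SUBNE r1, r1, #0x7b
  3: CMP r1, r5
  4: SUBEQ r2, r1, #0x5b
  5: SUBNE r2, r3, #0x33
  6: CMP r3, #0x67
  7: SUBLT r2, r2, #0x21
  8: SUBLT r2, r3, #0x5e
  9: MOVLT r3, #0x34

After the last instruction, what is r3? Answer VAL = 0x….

VAL = 0x34

[0] flags=0010 → (cmp)
[1] flags=0010 GE?T → r3=0x24
[2] flags=0010 NE?T → r1=0x9e
[3] flags=0011 → (cmp)
[4] flags=0011 EQ?F → skip
[5] flags=0011 NE?T → r2=0xf1
[6] flags=1000 → (cmp)
[7] flags=1000 LT?T → r2=0xd0
[8] flags=1000 LT?T → r2=0xc6
[9] flags=1000 LT?T → r3=0x34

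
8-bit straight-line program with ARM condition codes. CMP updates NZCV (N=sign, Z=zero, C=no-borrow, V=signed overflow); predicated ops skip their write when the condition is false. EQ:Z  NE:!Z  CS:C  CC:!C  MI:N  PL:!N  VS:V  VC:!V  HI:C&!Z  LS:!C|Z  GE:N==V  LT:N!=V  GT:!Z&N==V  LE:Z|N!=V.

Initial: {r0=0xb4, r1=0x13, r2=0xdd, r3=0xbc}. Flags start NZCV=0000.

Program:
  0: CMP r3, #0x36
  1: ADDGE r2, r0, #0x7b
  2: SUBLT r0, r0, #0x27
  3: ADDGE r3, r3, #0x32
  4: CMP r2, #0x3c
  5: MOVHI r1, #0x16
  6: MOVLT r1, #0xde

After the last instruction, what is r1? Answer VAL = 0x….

VAL = 0xde

0: ✓ CMP  NZCV=1010
1: · ADDGE
2: ✓ SUBLT  r0←0x8d
3: · ADDGE
4: ✓ CMP  NZCV=1010
5: ✓ MOVHI  r1←0x16
6: ✓ MOVLT  r1←0xde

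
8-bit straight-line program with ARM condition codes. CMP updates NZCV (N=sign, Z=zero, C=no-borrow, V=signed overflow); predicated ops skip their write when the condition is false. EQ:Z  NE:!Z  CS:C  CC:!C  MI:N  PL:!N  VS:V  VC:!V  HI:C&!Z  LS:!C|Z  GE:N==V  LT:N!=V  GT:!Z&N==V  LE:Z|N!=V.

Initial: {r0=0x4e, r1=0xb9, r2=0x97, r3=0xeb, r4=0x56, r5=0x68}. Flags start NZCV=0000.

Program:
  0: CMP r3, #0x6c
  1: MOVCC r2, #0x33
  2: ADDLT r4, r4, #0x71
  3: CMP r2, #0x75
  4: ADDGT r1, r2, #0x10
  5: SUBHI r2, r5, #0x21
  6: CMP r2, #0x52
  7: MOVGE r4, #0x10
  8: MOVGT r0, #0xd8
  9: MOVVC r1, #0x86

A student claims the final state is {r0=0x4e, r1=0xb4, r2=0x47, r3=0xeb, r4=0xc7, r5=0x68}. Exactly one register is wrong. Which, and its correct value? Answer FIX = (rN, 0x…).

0: ✓ CMP  NZCV=0011
1: · MOVCC
2: ✓ ADDLT  r4←0xc7
3: ✓ CMP  NZCV=0011
4: · ADDGT
5: ✓ SUBHI  r2←0x47
6: ✓ CMP  NZCV=1000
7: · MOVGE
8: · MOVGT
9: ✓ MOVVC  r1←0x86

FIX = (r1, 0x86)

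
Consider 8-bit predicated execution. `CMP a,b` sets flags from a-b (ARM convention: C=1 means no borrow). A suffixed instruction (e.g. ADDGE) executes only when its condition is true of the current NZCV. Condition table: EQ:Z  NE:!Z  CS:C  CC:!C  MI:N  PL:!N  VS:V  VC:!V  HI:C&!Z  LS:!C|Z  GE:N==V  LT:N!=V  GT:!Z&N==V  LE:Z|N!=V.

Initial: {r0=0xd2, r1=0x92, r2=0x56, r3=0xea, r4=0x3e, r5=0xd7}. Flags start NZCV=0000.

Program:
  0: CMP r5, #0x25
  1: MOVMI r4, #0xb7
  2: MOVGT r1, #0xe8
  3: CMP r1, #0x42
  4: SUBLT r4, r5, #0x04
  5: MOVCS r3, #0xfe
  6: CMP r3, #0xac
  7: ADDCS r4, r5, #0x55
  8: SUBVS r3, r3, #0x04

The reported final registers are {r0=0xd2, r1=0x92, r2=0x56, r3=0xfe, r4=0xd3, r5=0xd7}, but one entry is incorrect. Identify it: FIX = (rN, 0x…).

0: ✓ CMP  NZCV=1010
1: ✓ MOVMI  r4←0xb7
2: · MOVGT
3: ✓ CMP  NZCV=0011
4: ✓ SUBLT  r4←0xd3
5: ✓ MOVCS  r3←0xfe
6: ✓ CMP  NZCV=0010
7: ✓ ADDCS  r4←0x2c
8: · SUBVS

FIX = (r4, 0x2c)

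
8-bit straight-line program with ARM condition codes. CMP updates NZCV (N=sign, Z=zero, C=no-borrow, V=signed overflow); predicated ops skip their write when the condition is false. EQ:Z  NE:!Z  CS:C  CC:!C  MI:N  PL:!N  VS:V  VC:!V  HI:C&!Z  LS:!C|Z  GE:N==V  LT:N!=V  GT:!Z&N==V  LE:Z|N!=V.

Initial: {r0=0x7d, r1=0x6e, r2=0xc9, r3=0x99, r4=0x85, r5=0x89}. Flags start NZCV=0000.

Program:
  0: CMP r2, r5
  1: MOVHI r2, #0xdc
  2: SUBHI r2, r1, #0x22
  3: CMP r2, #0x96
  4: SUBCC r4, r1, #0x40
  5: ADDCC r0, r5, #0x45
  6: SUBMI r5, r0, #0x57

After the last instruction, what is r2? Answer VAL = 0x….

0: ✓ CMP  NZCV=0010
1: ✓ MOVHI  r2←0xdc
2: ✓ SUBHI  r2←0x4c
3: ✓ CMP  NZCV=1001
4: ✓ SUBCC  r4←0x2e
5: ✓ ADDCC  r0←0xce
6: ✓ SUBMI  r5←0x77

VAL = 0x4c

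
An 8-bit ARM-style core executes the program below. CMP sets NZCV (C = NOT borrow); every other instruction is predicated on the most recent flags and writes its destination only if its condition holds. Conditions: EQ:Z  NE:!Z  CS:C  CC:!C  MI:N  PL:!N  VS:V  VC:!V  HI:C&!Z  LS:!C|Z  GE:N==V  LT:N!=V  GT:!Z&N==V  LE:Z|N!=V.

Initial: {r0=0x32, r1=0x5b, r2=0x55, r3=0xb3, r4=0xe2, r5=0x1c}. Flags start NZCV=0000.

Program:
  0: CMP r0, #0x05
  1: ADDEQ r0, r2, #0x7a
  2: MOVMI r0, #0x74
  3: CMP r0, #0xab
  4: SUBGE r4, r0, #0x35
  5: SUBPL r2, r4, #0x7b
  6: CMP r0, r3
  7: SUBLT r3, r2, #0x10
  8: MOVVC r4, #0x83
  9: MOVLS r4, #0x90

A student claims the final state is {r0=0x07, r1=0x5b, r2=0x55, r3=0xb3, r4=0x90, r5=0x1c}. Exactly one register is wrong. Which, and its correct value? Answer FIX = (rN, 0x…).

[0] flags=0010 → (cmp)
[1] flags=0010 EQ?F → skip
[2] flags=0010 MI?F → skip
[3] flags=1001 → (cmp)
[4] flags=1001 GE?T → r4=0xfd
[5] flags=1001 PL?F → skip
[6] flags=0000 → (cmp)
[7] flags=0000 LT?F → skip
[8] flags=0000 VC?T → r4=0x83
[9] flags=0000 LS?T → r4=0x90

FIX = (r0, 0x32)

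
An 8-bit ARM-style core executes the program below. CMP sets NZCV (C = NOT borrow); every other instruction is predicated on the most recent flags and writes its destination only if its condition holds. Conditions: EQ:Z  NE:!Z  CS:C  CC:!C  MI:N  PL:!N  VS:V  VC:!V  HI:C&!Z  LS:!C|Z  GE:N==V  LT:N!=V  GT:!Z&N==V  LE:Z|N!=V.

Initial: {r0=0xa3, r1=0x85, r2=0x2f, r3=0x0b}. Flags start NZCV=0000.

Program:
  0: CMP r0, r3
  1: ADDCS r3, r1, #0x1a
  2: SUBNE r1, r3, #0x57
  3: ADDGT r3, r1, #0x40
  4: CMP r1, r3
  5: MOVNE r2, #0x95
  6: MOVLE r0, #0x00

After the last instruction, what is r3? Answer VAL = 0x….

VAL = 0x9f

[0] flags=1010 → (cmp)
[1] flags=1010 CS?T → r3=0x9f
[2] flags=1010 NE?T → r1=0x48
[3] flags=1010 GT?F → skip
[4] flags=1001 → (cmp)
[5] flags=1001 NE?T → r2=0x95
[6] flags=1001 LE?F → skip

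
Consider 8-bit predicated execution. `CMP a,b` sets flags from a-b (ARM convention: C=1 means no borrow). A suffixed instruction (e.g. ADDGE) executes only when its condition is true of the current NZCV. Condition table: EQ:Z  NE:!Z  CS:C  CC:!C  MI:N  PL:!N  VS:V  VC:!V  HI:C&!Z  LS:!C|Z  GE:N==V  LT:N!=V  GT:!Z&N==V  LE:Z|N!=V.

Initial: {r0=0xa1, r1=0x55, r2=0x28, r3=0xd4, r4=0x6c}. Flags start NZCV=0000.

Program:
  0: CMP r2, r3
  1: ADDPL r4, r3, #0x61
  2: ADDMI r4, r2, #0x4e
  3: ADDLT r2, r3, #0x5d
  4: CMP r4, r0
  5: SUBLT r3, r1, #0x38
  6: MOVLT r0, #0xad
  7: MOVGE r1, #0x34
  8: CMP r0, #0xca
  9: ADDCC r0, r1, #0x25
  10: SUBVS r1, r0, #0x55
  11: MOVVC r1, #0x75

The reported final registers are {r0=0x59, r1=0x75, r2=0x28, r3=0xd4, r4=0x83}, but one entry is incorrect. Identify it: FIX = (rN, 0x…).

FIX = (r4, 0x35)

[0] flags=0000 → (cmp)
[1] flags=0000 PL?T → r4=0x35
[2] flags=0000 MI?F → skip
[3] flags=0000 LT?F → skip
[4] flags=1001 → (cmp)
[5] flags=1001 LT?F → skip
[6] flags=1001 LT?F → skip
[7] flags=1001 GE?T → r1=0x34
[8] flags=1000 → (cmp)
[9] flags=1000 CC?T → r0=0x59
[10] flags=1000 VS?F → skip
[11] flags=1000 VC?T → r1=0x75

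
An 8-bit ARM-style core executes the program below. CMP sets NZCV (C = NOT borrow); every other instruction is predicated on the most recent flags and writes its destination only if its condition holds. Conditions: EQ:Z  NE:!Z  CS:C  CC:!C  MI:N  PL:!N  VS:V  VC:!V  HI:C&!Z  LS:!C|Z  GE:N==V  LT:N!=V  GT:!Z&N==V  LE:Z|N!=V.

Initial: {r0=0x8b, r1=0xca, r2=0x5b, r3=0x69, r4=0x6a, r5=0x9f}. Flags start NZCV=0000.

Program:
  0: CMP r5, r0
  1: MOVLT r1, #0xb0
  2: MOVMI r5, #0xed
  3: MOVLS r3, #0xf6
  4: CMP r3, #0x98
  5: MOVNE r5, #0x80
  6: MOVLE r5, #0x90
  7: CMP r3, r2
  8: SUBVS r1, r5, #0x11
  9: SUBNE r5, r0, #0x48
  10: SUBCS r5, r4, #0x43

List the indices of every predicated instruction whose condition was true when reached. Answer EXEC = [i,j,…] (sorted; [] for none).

EXEC = [5,9,10]

[0] flags=0010 → (cmp)
[1] flags=0010 LT?F → skip
[2] flags=0010 MI?F → skip
[3] flags=0010 LS?F → skip
[4] flags=1001 → (cmp)
[5] flags=1001 NE?T → r5=0x80
[6] flags=1001 LE?F → skip
[7] flags=0010 → (cmp)
[8] flags=0010 VS?F → skip
[9] flags=0010 NE?T → r5=0x43
[10] flags=0010 CS?T → r5=0x27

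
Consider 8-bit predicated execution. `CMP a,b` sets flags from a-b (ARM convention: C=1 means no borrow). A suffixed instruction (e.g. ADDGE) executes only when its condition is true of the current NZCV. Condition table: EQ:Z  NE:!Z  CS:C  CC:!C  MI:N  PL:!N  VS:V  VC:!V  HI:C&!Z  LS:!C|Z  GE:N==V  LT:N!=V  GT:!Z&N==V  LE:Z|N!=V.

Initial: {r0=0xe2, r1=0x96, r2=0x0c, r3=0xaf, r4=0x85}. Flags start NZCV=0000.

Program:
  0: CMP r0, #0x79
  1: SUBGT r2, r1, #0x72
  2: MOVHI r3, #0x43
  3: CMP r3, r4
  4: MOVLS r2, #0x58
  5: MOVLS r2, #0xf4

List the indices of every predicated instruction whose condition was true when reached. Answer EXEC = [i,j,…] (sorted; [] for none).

EXEC = [2,4,5]

0: ✓ CMP  NZCV=0011
1: · SUBGT
2: ✓ MOVHI  r3←0x43
3: ✓ CMP  NZCV=1001
4: ✓ MOVLS  r2←0x58
5: ✓ MOVLS  r2←0xf4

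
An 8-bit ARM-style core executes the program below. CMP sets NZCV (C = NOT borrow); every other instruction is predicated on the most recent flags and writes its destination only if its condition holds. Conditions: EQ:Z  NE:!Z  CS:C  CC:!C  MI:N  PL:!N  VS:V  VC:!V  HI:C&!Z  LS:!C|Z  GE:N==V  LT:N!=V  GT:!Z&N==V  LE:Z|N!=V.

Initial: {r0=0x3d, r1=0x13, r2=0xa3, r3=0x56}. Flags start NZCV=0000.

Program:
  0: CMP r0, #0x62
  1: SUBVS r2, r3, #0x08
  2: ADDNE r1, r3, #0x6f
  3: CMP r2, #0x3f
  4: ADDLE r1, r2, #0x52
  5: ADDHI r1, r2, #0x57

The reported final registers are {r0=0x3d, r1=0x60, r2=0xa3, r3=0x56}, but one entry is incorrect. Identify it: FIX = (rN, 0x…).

FIX = (r1, 0xfa)

[0] flags=1000 → (cmp)
[1] flags=1000 VS?F → skip
[2] flags=1000 NE?T → r1=0xc5
[3] flags=0011 → (cmp)
[4] flags=0011 LE?T → r1=0xf5
[5] flags=0011 HI?T → r1=0xfa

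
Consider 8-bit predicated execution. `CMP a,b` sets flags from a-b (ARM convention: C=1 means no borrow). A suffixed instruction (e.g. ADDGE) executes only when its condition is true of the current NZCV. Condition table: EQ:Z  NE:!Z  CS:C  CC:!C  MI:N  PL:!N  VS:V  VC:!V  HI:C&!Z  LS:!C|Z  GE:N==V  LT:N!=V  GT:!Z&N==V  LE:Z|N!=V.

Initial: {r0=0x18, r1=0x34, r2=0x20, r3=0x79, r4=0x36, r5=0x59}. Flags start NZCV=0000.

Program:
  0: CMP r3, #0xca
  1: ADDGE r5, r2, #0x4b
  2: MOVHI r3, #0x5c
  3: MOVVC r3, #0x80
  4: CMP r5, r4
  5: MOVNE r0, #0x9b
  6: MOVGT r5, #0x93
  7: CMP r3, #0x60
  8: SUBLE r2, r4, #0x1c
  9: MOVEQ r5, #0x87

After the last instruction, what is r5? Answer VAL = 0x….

VAL = 0x93

[0] flags=1001 → (cmp)
[1] flags=1001 GE?T → r5=0x6b
[2] flags=1001 HI?F → skip
[3] flags=1001 VC?F → skip
[4] flags=0010 → (cmp)
[5] flags=0010 NE?T → r0=0x9b
[6] flags=0010 GT?T → r5=0x93
[7] flags=0010 → (cmp)
[8] flags=0010 LE?F → skip
[9] flags=0010 EQ?F → skip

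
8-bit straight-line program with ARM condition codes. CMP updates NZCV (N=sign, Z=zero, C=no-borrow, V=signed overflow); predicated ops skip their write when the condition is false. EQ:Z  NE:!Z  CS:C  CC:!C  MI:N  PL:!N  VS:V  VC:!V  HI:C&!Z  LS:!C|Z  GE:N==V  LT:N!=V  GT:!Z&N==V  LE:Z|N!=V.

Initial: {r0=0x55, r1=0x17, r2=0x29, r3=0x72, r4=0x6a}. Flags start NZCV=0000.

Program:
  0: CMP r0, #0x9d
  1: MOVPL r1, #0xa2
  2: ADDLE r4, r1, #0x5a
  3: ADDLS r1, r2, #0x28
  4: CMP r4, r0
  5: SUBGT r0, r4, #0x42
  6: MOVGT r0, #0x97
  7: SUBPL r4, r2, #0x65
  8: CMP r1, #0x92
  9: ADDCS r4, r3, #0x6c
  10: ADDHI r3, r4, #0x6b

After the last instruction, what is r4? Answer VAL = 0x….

VAL = 0xc4

0: ✓ CMP  NZCV=1001
1: · MOVPL
2: · ADDLE
3: ✓ ADDLS  r1←0x51
4: ✓ CMP  NZCV=0010
5: ✓ SUBGT  r0←0x28
6: ✓ MOVGT  r0←0x97
7: ✓ SUBPL  r4←0xc4
8: ✓ CMP  NZCV=1001
9: · ADDCS
10: · ADDHI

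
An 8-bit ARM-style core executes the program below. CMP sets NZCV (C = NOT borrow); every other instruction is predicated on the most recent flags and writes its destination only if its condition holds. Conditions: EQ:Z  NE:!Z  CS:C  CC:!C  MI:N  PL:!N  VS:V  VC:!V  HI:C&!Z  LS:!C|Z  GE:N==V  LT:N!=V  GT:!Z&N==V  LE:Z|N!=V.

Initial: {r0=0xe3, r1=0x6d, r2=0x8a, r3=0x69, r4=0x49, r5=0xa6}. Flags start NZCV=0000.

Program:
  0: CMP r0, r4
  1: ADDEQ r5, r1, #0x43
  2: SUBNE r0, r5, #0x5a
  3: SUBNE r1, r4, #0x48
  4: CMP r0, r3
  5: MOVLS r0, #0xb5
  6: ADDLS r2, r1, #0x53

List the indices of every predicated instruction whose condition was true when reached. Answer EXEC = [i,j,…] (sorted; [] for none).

EXEC = [2,3,5,6]

[0] flags=1010 → (cmp)
[1] flags=1010 EQ?F → skip
[2] flags=1010 NE?T → r0=0x4c
[3] flags=1010 NE?T → r1=0x01
[4] flags=1000 → (cmp)
[5] flags=1000 LS?T → r0=0xb5
[6] flags=1000 LS?T → r2=0x54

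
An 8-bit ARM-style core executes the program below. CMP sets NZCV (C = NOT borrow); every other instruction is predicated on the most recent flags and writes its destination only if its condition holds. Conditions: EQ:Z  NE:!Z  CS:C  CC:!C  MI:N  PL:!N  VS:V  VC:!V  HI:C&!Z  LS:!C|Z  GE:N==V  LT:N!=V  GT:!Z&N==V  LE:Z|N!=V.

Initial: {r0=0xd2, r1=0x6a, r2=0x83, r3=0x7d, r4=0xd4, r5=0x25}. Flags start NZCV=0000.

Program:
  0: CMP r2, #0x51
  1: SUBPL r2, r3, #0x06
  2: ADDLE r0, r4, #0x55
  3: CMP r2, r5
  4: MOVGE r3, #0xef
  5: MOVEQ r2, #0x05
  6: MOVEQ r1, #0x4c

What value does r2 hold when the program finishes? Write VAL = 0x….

VAL = 0x77

[0] flags=0011 → (cmp)
[1] flags=0011 PL?T → r2=0x77
[2] flags=0011 LE?T → r0=0x29
[3] flags=0010 → (cmp)
[4] flags=0010 GE?T → r3=0xef
[5] flags=0010 EQ?F → skip
[6] flags=0010 EQ?F → skip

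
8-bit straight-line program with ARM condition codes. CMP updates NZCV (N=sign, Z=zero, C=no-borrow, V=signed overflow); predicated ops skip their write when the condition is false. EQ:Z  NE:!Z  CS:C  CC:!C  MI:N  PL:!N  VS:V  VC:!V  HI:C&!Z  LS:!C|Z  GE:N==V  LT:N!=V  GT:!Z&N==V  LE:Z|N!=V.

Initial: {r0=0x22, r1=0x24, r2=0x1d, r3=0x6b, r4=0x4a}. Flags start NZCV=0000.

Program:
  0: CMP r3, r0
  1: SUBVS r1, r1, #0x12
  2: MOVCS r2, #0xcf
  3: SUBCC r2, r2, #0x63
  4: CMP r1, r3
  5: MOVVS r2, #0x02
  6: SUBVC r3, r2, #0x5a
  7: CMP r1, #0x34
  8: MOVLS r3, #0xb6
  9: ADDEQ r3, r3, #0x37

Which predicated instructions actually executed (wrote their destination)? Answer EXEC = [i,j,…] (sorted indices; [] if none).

EXEC = [2,6,8]

0: ✓ CMP  NZCV=0010
1: · SUBVS
2: ✓ MOVCS  r2←0xcf
3: · SUBCC
4: ✓ CMP  NZCV=1000
5: · MOVVS
6: ✓ SUBVC  r3←0x75
7: ✓ CMP  NZCV=1000
8: ✓ MOVLS  r3←0xb6
9: · ADDEQ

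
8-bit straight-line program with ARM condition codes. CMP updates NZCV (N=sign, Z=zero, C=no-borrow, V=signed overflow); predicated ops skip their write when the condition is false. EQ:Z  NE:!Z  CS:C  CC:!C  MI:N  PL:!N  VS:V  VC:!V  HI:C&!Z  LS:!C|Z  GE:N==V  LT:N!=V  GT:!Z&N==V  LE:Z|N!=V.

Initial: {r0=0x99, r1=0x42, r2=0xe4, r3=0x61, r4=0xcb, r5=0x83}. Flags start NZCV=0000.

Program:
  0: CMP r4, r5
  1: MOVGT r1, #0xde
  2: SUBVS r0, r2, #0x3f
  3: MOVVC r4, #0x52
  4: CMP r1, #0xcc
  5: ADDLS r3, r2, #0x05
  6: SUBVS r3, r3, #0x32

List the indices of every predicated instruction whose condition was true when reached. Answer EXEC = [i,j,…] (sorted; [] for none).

EXEC = [1,3]

0: ✓ CMP  NZCV=0010
1: ✓ MOVGT  r1←0xde
2: · SUBVS
3: ✓ MOVVC  r4←0x52
4: ✓ CMP  NZCV=0010
5: · ADDLS
6: · SUBVS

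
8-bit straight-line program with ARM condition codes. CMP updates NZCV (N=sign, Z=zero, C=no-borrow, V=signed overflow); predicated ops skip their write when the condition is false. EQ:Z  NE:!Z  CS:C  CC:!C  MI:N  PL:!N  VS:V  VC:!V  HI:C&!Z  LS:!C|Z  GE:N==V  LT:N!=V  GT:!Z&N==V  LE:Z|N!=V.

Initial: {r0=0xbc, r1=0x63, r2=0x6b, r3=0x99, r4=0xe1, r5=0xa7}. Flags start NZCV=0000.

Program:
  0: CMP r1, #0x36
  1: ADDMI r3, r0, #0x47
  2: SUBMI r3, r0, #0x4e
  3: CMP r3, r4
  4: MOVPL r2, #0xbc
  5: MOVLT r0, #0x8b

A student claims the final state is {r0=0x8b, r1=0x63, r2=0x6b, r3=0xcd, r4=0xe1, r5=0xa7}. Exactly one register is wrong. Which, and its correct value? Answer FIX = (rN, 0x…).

FIX = (r3, 0x99)

[0] flags=0010 → (cmp)
[1] flags=0010 MI?F → skip
[2] flags=0010 MI?F → skip
[3] flags=1000 → (cmp)
[4] flags=1000 PL?F → skip
[5] flags=1000 LT?T → r0=0x8b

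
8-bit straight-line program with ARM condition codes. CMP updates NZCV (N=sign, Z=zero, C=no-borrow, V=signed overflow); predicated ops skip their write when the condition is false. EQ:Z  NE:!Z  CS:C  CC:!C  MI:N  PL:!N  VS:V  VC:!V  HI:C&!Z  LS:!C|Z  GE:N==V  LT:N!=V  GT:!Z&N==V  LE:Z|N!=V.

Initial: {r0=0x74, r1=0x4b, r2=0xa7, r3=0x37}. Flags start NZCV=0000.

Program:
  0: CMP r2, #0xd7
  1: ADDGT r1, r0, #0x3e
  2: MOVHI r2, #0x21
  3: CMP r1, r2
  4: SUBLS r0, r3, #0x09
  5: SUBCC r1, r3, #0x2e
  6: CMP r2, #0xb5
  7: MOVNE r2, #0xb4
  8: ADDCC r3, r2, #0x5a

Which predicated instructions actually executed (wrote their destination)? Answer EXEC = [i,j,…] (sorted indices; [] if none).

[0] flags=1000 → (cmp)
[1] flags=1000 GT?F → skip
[2] flags=1000 HI?F → skip
[3] flags=1001 → (cmp)
[4] flags=1001 LS?T → r0=0x2e
[5] flags=1001 CC?T → r1=0x09
[6] flags=1000 → (cmp)
[7] flags=1000 NE?T → r2=0xb4
[8] flags=1000 CC?T → r3=0x0e

EXEC = [4,5,7,8]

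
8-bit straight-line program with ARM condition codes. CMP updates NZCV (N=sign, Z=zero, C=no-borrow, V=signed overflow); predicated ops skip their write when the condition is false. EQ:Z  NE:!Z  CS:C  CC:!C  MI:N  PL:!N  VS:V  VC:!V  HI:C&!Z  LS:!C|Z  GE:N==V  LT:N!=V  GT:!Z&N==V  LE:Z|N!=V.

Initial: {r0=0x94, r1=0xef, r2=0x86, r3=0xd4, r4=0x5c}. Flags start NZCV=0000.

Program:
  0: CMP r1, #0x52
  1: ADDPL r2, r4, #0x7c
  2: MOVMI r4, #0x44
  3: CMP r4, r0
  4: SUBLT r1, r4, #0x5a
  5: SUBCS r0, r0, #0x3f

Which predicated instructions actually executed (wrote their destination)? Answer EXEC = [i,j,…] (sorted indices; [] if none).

EXEC = [2]

0: ✓ CMP  NZCV=1010
1: · ADDPL
2: ✓ MOVMI  r4←0x44
3: ✓ CMP  NZCV=1001
4: · SUBLT
5: · SUBCS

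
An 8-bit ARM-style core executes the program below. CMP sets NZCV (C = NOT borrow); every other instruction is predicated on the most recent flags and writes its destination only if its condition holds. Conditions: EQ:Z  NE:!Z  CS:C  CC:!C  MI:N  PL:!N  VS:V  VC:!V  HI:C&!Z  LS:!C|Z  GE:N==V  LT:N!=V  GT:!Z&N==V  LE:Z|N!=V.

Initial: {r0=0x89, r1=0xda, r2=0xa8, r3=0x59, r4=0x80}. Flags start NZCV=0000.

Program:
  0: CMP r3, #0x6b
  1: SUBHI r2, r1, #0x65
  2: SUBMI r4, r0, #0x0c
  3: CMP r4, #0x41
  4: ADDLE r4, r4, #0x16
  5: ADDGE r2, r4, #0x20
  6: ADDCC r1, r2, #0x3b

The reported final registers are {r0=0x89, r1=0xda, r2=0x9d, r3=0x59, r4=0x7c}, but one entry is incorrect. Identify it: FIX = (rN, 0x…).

FIX = (r4, 0x7d)

[0] flags=1000 → (cmp)
[1] flags=1000 HI?F → skip
[2] flags=1000 MI?T → r4=0x7d
[3] flags=0010 → (cmp)
[4] flags=0010 LE?F → skip
[5] flags=0010 GE?T → r2=0x9d
[6] flags=0010 CC?F → skip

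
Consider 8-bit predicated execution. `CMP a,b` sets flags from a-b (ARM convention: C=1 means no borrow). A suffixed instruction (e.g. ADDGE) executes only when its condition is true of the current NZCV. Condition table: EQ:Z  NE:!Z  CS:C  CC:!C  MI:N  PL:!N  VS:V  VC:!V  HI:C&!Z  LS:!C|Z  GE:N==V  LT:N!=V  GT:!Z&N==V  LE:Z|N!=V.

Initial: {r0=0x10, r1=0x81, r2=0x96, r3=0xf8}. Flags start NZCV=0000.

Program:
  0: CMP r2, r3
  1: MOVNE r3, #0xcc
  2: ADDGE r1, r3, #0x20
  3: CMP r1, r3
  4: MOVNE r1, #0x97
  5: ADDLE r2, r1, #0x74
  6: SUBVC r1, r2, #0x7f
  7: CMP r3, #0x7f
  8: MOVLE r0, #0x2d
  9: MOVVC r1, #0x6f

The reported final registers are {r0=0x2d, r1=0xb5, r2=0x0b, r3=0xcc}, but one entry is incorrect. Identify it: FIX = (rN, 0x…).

FIX = (r1, 0x8c)

[0] flags=1000 → (cmp)
[1] flags=1000 NE?T → r3=0xcc
[2] flags=1000 GE?F → skip
[3] flags=1000 → (cmp)
[4] flags=1000 NE?T → r1=0x97
[5] flags=1000 LE?T → r2=0x0b
[6] flags=1000 VC?T → r1=0x8c
[7] flags=0011 → (cmp)
[8] flags=0011 LE?T → r0=0x2d
[9] flags=0011 VC?F → skip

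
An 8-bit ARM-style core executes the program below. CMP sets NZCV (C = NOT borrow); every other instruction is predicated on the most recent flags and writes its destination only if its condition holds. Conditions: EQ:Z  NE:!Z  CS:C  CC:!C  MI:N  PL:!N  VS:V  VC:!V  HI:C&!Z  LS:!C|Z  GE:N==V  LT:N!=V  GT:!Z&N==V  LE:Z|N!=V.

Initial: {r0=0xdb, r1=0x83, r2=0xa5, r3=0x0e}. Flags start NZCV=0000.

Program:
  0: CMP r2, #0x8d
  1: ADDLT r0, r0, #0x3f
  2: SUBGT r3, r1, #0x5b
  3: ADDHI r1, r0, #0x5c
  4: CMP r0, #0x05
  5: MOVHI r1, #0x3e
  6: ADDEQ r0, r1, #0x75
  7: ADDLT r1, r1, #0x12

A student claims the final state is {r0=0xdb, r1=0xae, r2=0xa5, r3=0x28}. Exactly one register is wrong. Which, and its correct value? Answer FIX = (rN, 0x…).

FIX = (r1, 0x50)

0: ✓ CMP  NZCV=0010
1: · ADDLT
2: ✓ SUBGT  r3←0x28
3: ✓ ADDHI  r1←0x37
4: ✓ CMP  NZCV=1010
5: ✓ MOVHI  r1←0x3e
6: · ADDEQ
7: ✓ ADDLT  r1←0x50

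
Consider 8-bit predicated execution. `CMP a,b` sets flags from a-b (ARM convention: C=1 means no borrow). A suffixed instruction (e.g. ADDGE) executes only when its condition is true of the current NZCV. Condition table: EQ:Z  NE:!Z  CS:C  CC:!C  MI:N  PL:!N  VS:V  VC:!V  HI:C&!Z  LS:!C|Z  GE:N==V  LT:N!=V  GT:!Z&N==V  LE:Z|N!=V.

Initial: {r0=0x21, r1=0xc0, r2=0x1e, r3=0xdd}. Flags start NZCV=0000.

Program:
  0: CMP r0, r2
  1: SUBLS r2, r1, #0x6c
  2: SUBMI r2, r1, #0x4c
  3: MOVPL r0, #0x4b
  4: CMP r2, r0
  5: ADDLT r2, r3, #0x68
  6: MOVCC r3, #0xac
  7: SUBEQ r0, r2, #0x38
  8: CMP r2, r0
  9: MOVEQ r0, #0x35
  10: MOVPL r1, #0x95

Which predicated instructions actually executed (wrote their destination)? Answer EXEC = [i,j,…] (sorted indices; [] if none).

0: ✓ CMP  NZCV=0010
1: · SUBLS
2: · SUBMI
3: ✓ MOVPL  r0←0x4b
4: ✓ CMP  NZCV=1000
5: ✓ ADDLT  r2←0x45
6: ✓ MOVCC  r3←0xac
7: · SUBEQ
8: ✓ CMP  NZCV=1000
9: · MOVEQ
10: · MOVPL

EXEC = [3,5,6]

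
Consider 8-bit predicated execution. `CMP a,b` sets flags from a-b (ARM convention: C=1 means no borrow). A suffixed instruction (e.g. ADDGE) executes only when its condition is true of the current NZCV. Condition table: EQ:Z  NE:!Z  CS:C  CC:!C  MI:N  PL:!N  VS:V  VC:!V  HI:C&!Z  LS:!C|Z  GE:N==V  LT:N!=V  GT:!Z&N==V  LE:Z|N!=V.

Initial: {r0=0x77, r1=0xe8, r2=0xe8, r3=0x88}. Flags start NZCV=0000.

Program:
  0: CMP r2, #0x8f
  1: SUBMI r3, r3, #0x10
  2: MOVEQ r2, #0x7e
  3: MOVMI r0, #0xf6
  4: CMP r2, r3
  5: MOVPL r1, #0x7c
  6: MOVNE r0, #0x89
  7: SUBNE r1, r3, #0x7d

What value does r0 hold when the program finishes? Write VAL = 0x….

[0] flags=0010 → (cmp)
[1] flags=0010 MI?F → skip
[2] flags=0010 EQ?F → skip
[3] flags=0010 MI?F → skip
[4] flags=0010 → (cmp)
[5] flags=0010 PL?T → r1=0x7c
[6] flags=0010 NE?T → r0=0x89
[7] flags=0010 NE?T → r1=0x0b

VAL = 0x89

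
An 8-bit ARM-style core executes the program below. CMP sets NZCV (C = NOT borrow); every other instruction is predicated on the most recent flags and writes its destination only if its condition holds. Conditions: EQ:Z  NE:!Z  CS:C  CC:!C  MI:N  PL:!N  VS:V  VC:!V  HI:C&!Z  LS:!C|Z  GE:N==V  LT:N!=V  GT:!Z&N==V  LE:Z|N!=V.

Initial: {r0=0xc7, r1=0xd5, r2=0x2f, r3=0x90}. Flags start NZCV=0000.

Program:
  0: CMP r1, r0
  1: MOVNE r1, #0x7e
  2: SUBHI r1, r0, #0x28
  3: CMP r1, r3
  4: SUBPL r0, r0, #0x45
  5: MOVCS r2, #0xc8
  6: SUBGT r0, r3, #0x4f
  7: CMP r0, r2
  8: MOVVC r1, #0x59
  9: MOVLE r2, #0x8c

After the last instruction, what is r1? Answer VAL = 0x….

[0] flags=0010 → (cmp)
[1] flags=0010 NE?T → r1=0x7e
[2] flags=0010 HI?T → r1=0x9f
[3] flags=0010 → (cmp)
[4] flags=0010 PL?T → r0=0x82
[5] flags=0010 CS?T → r2=0xc8
[6] flags=0010 GT?T → r0=0x41
[7] flags=0000 → (cmp)
[8] flags=0000 VC?T → r1=0x59
[9] flags=0000 LE?F → skip

VAL = 0x59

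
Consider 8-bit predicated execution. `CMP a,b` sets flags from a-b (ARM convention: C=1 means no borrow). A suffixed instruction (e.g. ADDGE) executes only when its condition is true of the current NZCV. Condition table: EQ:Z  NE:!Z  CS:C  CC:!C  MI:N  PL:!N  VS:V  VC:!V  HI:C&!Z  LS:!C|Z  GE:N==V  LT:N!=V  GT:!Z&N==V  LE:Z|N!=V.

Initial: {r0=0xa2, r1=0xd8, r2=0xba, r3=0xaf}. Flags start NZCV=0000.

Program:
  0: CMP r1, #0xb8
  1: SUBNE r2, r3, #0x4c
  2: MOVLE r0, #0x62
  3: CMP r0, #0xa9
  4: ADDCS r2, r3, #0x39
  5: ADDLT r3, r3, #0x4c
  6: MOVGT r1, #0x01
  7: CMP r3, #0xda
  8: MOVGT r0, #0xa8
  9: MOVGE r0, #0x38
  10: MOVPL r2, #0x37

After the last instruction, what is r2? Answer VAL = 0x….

0: ✓ CMP  NZCV=0010
1: ✓ SUBNE  r2←0x63
2: · MOVLE
3: ✓ CMP  NZCV=1000
4: · ADDCS
5: ✓ ADDLT  r3←0xfb
6: · MOVGT
7: ✓ CMP  NZCV=0010
8: ✓ MOVGT  r0←0xa8
9: ✓ MOVGE  r0←0x38
10: ✓ MOVPL  r2←0x37

VAL = 0x37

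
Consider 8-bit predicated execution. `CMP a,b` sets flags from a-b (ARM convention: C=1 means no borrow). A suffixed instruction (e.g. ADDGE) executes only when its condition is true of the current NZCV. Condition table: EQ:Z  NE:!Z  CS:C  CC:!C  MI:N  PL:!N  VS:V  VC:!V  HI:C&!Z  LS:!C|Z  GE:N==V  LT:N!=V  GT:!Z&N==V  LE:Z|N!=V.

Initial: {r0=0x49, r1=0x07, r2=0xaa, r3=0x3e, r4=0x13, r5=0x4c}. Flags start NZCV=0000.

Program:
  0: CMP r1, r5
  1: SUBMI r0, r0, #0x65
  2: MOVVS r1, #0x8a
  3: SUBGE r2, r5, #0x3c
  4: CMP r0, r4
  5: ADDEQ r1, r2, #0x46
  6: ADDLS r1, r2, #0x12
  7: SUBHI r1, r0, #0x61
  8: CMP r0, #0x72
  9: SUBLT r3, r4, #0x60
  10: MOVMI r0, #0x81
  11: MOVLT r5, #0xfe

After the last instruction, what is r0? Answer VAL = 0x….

VAL = 0xe4

0: ✓ CMP  NZCV=1000
1: ✓ SUBMI  r0←0xe4
2: · MOVVS
3: · SUBGE
4: ✓ CMP  NZCV=1010
5: · ADDEQ
6: · ADDLS
7: ✓ SUBHI  r1←0x83
8: ✓ CMP  NZCV=0011
9: ✓ SUBLT  r3←0xb3
10: · MOVMI
11: ✓ MOVLT  r5←0xfe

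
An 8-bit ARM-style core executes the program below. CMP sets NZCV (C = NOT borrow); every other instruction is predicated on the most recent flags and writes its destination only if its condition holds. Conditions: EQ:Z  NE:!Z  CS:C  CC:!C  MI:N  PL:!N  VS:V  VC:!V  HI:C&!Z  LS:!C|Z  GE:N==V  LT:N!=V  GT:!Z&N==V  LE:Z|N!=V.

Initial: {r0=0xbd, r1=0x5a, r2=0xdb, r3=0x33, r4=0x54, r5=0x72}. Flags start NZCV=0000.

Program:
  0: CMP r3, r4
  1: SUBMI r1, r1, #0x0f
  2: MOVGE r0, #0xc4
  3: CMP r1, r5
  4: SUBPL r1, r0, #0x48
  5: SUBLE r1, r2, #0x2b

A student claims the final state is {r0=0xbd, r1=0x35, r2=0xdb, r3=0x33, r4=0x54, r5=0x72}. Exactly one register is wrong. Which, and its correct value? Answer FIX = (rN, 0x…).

[0] flags=1000 → (cmp)
[1] flags=1000 MI?T → r1=0x4b
[2] flags=1000 GE?F → skip
[3] flags=1000 → (cmp)
[4] flags=1000 PL?F → skip
[5] flags=1000 LE?T → r1=0xb0

FIX = (r1, 0xb0)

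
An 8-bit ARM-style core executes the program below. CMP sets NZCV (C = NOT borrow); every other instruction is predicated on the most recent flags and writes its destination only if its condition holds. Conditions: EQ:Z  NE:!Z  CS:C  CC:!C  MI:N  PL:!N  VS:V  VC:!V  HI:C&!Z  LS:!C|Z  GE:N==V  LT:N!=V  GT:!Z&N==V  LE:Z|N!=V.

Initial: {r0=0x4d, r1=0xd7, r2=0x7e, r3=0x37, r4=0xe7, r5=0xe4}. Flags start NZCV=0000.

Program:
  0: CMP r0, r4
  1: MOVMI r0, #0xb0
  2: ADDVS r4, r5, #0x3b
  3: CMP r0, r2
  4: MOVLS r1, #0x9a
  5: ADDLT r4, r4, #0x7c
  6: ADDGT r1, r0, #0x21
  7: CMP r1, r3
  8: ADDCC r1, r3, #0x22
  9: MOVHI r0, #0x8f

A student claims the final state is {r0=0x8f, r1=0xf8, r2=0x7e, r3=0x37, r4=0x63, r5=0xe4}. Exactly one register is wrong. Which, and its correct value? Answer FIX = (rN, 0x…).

[0] flags=0000 → (cmp)
[1] flags=0000 MI?F → skip
[2] flags=0000 VS?F → skip
[3] flags=1000 → (cmp)
[4] flags=1000 LS?T → r1=0x9a
[5] flags=1000 LT?T → r4=0x63
[6] flags=1000 GT?F → skip
[7] flags=0011 → (cmp)
[8] flags=0011 CC?F → skip
[9] flags=0011 HI?T → r0=0x8f

FIX = (r1, 0x9a)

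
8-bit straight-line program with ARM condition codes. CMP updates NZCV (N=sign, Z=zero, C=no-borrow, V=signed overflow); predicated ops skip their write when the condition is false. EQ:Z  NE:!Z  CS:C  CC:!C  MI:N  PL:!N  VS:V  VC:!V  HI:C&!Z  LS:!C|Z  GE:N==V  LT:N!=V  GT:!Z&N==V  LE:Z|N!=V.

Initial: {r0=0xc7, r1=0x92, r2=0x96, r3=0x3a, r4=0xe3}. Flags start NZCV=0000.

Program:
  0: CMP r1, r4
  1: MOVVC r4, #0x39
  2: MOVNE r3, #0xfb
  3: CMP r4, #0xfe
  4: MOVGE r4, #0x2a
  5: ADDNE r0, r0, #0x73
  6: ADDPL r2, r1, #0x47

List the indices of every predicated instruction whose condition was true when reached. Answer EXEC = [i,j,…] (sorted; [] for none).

EXEC = [1,2,4,5,6]

[0] flags=1000 → (cmp)
[1] flags=1000 VC?T → r4=0x39
[2] flags=1000 NE?T → r3=0xfb
[3] flags=0000 → (cmp)
[4] flags=0000 GE?T → r4=0x2a
[5] flags=0000 NE?T → r0=0x3a
[6] flags=0000 PL?T → r2=0xd9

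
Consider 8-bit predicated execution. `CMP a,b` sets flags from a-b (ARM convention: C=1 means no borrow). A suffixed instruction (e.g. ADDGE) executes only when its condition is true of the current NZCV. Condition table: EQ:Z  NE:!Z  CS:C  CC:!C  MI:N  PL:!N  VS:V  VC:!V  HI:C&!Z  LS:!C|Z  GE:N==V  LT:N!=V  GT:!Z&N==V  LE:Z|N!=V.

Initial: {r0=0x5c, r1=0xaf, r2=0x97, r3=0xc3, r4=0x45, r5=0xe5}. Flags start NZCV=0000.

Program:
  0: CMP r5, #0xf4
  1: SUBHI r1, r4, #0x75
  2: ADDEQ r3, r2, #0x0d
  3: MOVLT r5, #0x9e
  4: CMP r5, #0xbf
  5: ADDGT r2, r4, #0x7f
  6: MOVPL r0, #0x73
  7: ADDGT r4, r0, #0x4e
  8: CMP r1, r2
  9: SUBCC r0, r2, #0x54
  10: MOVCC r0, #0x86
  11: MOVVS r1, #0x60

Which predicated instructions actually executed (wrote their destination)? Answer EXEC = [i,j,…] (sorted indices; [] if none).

EXEC = [3]

[0] flags=1000 → (cmp)
[1] flags=1000 HI?F → skip
[2] flags=1000 EQ?F → skip
[3] flags=1000 LT?T → r5=0x9e
[4] flags=1000 → (cmp)
[5] flags=1000 GT?F → skip
[6] flags=1000 PL?F → skip
[7] flags=1000 GT?F → skip
[8] flags=0010 → (cmp)
[9] flags=0010 CC?F → skip
[10] flags=0010 CC?F → skip
[11] flags=0010 VS?F → skip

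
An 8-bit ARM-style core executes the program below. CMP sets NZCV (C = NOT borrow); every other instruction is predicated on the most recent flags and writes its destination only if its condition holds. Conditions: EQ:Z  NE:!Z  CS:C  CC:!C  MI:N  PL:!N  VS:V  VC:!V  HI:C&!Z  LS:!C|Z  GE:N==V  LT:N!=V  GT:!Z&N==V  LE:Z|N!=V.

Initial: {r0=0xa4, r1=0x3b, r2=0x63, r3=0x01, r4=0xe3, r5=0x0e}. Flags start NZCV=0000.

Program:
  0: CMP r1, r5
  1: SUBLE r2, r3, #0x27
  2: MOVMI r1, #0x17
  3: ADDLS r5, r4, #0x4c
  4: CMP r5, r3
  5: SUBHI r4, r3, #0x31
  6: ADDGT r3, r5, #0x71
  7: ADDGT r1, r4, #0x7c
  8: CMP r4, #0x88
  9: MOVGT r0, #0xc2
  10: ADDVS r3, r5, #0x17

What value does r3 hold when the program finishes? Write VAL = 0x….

VAL = 0x7f

0: ✓ CMP  NZCV=0010
1: · SUBLE
2: · MOVMI
3: · ADDLS
4: ✓ CMP  NZCV=0010
5: ✓ SUBHI  r4←0xd0
6: ✓ ADDGT  r3←0x7f
7: ✓ ADDGT  r1←0x4c
8: ✓ CMP  NZCV=0010
9: ✓ MOVGT  r0←0xc2
10: · ADDVS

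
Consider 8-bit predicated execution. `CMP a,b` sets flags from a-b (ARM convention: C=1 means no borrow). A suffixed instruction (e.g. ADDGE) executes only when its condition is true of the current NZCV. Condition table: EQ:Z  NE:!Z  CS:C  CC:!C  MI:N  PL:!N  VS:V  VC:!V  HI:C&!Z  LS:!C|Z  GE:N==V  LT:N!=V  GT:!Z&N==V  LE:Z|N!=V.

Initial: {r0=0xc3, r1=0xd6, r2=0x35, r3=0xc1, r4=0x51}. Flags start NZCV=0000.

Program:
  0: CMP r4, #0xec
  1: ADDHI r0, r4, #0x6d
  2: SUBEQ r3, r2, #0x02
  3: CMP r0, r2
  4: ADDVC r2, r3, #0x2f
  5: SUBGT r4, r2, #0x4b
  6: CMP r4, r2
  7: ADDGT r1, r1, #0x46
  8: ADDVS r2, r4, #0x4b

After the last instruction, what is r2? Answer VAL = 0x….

VAL = 0xf0

0: ✓ CMP  NZCV=0000
1: · ADDHI
2: · SUBEQ
3: ✓ CMP  NZCV=1010
4: ✓ ADDVC  r2←0xf0
5: · SUBGT
6: ✓ CMP  NZCV=0000
7: ✓ ADDGT  r1←0x1c
8: · ADDVS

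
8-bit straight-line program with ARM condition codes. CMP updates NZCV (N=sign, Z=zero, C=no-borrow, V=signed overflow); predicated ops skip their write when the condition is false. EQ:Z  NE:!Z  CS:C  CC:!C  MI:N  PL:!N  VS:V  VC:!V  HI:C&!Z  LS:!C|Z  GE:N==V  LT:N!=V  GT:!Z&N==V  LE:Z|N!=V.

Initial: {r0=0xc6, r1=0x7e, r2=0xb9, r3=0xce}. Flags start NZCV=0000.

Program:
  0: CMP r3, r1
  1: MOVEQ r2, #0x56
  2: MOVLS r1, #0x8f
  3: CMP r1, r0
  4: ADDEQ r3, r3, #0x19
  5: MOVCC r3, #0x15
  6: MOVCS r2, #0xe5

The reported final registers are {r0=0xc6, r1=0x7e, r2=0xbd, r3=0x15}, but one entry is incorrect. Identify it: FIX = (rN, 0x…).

0: ✓ CMP  NZCV=0011
1: · MOVEQ
2: · MOVLS
3: ✓ CMP  NZCV=1001
4: · ADDEQ
5: ✓ MOVCC  r3←0x15
6: · MOVCS

FIX = (r2, 0xb9)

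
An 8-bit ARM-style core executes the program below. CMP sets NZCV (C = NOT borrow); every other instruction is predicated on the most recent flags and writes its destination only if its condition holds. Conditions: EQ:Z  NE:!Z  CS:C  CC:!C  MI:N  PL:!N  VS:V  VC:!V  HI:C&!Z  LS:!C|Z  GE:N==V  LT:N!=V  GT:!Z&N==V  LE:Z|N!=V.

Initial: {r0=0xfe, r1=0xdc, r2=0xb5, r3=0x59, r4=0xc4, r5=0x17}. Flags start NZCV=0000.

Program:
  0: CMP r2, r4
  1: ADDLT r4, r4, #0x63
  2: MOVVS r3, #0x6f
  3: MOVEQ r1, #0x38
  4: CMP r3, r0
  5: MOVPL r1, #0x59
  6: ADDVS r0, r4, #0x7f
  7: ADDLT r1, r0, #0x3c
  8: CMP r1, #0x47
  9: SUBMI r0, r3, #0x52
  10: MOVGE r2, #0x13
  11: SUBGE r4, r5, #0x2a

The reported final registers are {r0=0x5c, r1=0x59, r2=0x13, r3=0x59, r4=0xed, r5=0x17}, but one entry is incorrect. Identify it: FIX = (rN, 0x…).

0: ✓ CMP  NZCV=1000
1: ✓ ADDLT  r4←0x27
2: · MOVVS
3: · MOVEQ
4: ✓ CMP  NZCV=0000
5: ✓ MOVPL  r1←0x59
6: · ADDVS
7: · ADDLT
8: ✓ CMP  NZCV=0010
9: · SUBMI
10: ✓ MOVGE  r2←0x13
11: ✓ SUBGE  r4←0xed

FIX = (r0, 0xfe)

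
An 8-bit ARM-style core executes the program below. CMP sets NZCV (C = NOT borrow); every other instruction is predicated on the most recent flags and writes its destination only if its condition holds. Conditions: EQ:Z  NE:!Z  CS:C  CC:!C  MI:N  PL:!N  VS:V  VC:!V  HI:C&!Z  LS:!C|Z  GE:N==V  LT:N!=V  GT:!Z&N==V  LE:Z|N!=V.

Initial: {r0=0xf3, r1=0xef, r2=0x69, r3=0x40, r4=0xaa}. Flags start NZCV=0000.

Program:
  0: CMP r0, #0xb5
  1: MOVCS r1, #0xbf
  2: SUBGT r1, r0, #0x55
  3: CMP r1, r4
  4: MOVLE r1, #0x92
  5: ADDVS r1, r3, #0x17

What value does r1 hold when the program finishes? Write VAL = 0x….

VAL = 0x92

[0] flags=0010 → (cmp)
[1] flags=0010 CS?T → r1=0xbf
[2] flags=0010 GT?T → r1=0x9e
[3] flags=1000 → (cmp)
[4] flags=1000 LE?T → r1=0x92
[5] flags=1000 VS?F → skip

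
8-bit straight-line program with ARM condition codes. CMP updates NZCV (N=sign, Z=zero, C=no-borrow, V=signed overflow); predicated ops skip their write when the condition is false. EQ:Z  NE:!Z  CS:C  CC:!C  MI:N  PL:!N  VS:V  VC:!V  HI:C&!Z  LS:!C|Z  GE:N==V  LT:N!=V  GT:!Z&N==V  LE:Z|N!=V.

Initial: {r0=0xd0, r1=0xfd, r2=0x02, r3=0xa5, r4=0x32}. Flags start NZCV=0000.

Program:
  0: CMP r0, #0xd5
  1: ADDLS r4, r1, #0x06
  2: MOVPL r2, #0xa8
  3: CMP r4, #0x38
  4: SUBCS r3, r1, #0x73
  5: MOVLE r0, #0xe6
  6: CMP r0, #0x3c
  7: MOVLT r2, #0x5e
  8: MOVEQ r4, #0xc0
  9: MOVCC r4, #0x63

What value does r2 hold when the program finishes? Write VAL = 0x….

VAL = 0x5e

0: ✓ CMP  NZCV=1000
1: ✓ ADDLS  r4←0x03
2: · MOVPL
3: ✓ CMP  NZCV=1000
4: · SUBCS
5: ✓ MOVLE  r0←0xe6
6: ✓ CMP  NZCV=1010
7: ✓ MOVLT  r2←0x5e
8: · MOVEQ
9: · MOVCC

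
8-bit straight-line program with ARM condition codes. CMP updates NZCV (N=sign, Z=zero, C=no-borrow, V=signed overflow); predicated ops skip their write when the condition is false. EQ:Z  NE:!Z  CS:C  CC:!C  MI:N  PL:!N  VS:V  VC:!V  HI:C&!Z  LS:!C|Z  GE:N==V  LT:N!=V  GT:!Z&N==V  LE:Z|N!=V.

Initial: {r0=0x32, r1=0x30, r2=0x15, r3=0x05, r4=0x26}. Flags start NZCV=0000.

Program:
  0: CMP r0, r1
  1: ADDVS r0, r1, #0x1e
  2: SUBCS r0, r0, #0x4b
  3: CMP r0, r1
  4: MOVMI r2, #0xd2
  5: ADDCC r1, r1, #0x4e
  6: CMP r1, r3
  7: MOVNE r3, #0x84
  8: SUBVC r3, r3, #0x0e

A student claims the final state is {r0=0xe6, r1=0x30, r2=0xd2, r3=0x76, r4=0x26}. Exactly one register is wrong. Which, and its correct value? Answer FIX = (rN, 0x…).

FIX = (r0, 0xe7)

[0] flags=0010 → (cmp)
[1] flags=0010 VS?F → skip
[2] flags=0010 CS?T → r0=0xe7
[3] flags=1010 → (cmp)
[4] flags=1010 MI?T → r2=0xd2
[5] flags=1010 CC?F → skip
[6] flags=0010 → (cmp)
[7] flags=0010 NE?T → r3=0x84
[8] flags=0010 VC?T → r3=0x76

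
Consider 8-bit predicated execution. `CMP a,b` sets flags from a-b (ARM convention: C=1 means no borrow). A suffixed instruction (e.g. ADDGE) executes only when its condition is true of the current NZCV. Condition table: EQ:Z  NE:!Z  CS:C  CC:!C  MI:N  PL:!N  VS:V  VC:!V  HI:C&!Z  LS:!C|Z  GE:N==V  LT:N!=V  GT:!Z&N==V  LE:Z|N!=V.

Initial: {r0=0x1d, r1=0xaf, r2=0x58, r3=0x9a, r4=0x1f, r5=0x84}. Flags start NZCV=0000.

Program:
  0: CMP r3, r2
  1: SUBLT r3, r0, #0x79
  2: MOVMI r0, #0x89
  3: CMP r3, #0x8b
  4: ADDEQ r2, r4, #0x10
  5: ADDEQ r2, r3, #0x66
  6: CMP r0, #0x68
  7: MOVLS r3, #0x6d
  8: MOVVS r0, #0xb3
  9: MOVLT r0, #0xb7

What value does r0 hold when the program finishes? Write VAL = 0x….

[0] flags=0011 → (cmp)
[1] flags=0011 LT?T → r3=0xa4
[2] flags=0011 MI?F → skip
[3] flags=0010 → (cmp)
[4] flags=0010 EQ?F → skip
[5] flags=0010 EQ?F → skip
[6] flags=1000 → (cmp)
[7] flags=1000 LS?T → r3=0x6d
[8] flags=1000 VS?F → skip
[9] flags=1000 LT?T → r0=0xb7

VAL = 0xb7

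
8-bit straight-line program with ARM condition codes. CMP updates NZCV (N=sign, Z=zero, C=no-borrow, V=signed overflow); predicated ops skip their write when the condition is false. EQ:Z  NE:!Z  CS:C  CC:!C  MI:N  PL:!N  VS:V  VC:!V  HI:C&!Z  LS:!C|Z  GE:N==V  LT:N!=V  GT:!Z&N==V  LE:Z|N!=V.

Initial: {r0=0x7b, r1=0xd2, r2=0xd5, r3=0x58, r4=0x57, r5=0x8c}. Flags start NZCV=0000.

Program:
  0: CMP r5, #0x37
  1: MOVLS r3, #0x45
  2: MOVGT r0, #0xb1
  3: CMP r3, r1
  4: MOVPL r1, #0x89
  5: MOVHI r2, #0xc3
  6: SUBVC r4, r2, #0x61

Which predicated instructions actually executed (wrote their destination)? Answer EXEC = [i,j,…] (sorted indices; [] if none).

EXEC = []

0: ✓ CMP  NZCV=0011
1: · MOVLS
2: · MOVGT
3: ✓ CMP  NZCV=1001
4: · MOVPL
5: · MOVHI
6: · SUBVC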